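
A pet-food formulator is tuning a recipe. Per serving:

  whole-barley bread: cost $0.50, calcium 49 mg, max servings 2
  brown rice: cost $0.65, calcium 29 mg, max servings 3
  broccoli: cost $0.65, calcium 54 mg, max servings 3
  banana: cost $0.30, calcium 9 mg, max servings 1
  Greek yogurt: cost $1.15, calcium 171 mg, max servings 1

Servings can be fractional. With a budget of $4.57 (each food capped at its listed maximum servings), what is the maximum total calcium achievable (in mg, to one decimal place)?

452.0 mg

Calcium per dollar: Greek yogurt 148.7, whole-barley bread 98, broccoli 83.08, brown rice 44.62, banana 30.
Take 1 serving of Greek yogurt: spends $1.15, +171.0 mg calcium (running total 171.0 mg).
Take 2 servings of whole-barley bread: spends $1.00, +98.0 mg calcium (running total 269.0 mg).
Take 3 servings of broccoli: spends $1.95, +162.0 mg calcium (running total 431.0 mg).
Take 0.7231 servings of brown rice: spends $0.47, +21.0 mg calcium (running total 452.0 mg).
Filling greedily by calcium-per-dollar is optimal for one linear limit, giving 452.0 mg.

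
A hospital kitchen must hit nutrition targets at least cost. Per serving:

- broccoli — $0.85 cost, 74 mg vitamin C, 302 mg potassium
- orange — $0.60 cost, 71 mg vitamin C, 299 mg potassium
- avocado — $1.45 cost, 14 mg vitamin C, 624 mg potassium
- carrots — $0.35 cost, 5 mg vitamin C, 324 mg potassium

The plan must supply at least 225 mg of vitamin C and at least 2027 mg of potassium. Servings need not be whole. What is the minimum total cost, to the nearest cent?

The cheapest plan sits at a corner of the feasible region — with two constraints it uses at most two foods.
broccoli only: max(225/74, 2027/302) = 6.712 servings → $5.71.
orange only: max(225/71, 2027/299) = 6.779 servings → $4.07.
avocado only: max(225/14, 2027/624) = 16.07 servings → $23.30.
carrots only: max(225/5, 2027/324) = 45 servings → $15.75.
broccoli + orange: intersection lies outside the first quadrant.
broccoli + avocado with both tight: 2.67 servings and 1.956 servings → $5.11.
broccoli + carrots with both tight: 2.794 servings and 3.652 servings → $3.65.
orange + avocado with both tight: 2.792 servings and 1.91 servings → $4.45.
orange + carrots with both tight: 2.918 servings and 3.563 servings → $3.00.
avocado + carrots with both targets exact would need a negative amount; discard.
The minimum over all feasible corners is $3.00.

$3.00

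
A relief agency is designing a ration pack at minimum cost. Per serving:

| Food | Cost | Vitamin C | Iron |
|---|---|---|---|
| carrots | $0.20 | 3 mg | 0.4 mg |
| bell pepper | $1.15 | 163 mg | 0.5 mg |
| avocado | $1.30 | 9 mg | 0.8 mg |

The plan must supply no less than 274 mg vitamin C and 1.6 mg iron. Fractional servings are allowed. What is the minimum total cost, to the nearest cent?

An LP optimum is at a vertex; with two nutrient constraints at most two foods are used. Check each candidate.
carrots only: max(274/3, 1.6/0.4) = 91.33 servings → $18.27.
bell pepper only: max(274/163, 1.6/0.5) = 3.2 servings → $3.68.
avocado only: max(274/9, 1.6/0.8) = 30.44 servings → $39.58.
carrots + bell pepper with both tight: 1.943 servings and 1.645 servings → $2.28.
carrots + avocado: intersection lies outside the first quadrant.
bell pepper + avocado with both tight: 1.627 servings and 0.9833 servings → $3.15.
Cheapest feasible corner: $2.28.

$2.28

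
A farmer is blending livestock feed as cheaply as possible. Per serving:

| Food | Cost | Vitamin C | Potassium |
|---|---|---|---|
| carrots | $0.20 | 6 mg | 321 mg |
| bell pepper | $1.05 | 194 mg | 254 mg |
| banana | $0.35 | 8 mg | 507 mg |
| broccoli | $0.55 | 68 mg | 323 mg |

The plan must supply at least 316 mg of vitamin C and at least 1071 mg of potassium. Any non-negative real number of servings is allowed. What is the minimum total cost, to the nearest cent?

Check every corner: each single food scaled to meet both minima, and each pair solved so both constraints bind.
carrots only: max(316/6, 1071/321) = 52.67 servings → $10.53.
bell pepper only: max(316/194, 1071/254) = 4.217 servings → $4.43.
banana only: max(316/8, 1071/507) = 39.5 servings → $13.82.
broccoli only: max(316/68, 1071/323) = 4.647 servings → $2.56.
carrots + bell pepper with both tight: 2.099 servings and 1.564 servings → $2.06.
carrots + banana: intersection lies outside the first quadrant.
carrots + broccoli with both targets exact would need a negative amount; discard.
bell pepper + banana with both tight: 1.574 servings and 1.324 servings → $2.12.
bell pepper + broccoli with both tight: 0.6442 servings and 2.809 servings → $2.22.
banana + broccoli: intersection lies outside the first quadrant.
So the least-cost plan costs $2.06.

$2.06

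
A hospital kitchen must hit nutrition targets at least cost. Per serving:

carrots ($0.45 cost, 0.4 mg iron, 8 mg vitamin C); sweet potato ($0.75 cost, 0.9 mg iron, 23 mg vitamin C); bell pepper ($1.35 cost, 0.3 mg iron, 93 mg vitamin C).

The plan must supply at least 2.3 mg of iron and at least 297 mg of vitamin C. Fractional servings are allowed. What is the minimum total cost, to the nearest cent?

$4.99

For a min-cost LP with two ≥-constraints, a basic feasible solution has at most two positive variables.
carrots only: max(2.3/0.4, 297/8) = 37.12 servings → $16.71.
sweet potato only: max(2.3/0.9, 297/23) = 12.91 servings → $9.68.
bell pepper only: max(2.3/0.3, 297/93) = 7.667 servings → $10.35.
carrots + sweet potato with both targets exact would need a negative amount; discard.
carrots + bell pepper with both tight: 3.586 servings and 2.885 servings → $5.51.
sweet potato + bell pepper with both tight: 1.625 servings and 2.792 servings → $4.99.
So the least-cost plan costs $4.99.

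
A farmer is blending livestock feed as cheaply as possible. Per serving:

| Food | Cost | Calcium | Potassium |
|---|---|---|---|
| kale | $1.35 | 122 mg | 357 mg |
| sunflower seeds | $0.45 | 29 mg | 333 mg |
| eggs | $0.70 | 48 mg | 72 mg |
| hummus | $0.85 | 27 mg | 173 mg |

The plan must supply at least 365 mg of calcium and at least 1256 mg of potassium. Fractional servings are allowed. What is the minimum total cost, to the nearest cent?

Compare the cost at each extreme point of the feasible region.
kale only: max(365/122, 1256/357) = 3.518 servings → $4.75.
sunflower seeds only: max(365/29, 1256/333) = 12.59 servings → $5.66.
eggs only: max(365/48, 1256/72) = 17.44 servings → $12.21.
hummus only: max(365/27, 1256/173) = 13.52 servings → $11.49.
kale + sunflower seeds with both tight: 2.812 servings and 0.7573 servings → $4.14.
kale + eggs with both targets exact would need a negative amount; discard.
kale + hummus with both tight: 2.549 servings and 1.999 servings → $5.14.
sunflower seeds + eggs with both tight: 2.447 servings and 6.126 servings → $5.39.
sunflower seeds + hummus: the both-tight solution has a negative serving — not a feasible corner.
eggs + hummus with both tight: 4.596 servings and 5.347 servings → $7.76.
Cheapest feasible corner: $4.14.

$4.14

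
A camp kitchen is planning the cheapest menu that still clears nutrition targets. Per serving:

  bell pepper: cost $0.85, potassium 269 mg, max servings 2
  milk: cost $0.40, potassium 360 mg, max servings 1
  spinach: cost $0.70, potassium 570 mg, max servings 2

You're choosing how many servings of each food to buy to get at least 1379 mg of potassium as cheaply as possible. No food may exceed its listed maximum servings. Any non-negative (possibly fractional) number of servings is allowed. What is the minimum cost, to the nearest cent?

$1.65

Cost per mg of potassium: milk $0.0011, spinach $0.0012, bell pepper $0.0032.
Take 1 serving of milk: +360.0 mg potassium for $0.40 (total $0.40, still need 1019.0 mg).
Take 1.788 servings of spinach: +1019.0 mg potassium for $1.25 (total $1.65, still need 0.0 mg).
Filling from the cheapest source first is optimal under one linear minimum: $1.65.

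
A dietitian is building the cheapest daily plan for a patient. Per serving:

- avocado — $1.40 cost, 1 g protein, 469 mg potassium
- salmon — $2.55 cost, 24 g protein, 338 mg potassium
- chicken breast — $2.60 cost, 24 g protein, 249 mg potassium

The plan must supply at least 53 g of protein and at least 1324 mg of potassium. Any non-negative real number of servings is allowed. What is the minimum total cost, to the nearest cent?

$7.27

This is a tiny linear program; its minimum lies at a vertex of the feasible set. List the vertices and price them.
avocado only: max(53/1, 1324/469) = 53 servings → $74.20.
salmon only: max(53/24, 1324/338) = 3.917 servings → $9.99.
chicken breast only: max(53/24, 1324/249) = 5.317 servings → $13.82.
avocado + salmon with both tight: 1.27 servings and 2.155 servings → $7.27.
avocado + chicken breast with both tight: 1.688 servings and 2.138 servings → $7.92.
salmon + chicken breast with both targets exact would need a negative amount; discard.
So the least-cost plan costs $7.27.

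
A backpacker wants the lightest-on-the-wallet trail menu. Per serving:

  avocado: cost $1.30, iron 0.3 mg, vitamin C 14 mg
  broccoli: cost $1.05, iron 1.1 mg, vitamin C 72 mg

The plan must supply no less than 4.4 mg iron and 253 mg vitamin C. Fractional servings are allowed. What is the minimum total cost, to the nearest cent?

Compare the cost at each extreme point of the feasible region.
avocado only: max(4.4/0.3, 253/14) = 18.07 servings → $23.49.
broccoli only: max(4.4/1.1, 253/72) = 4 servings → $4.20.
avocado + broccoli with both tight: 6.21 servings and 2.306 servings → $10.49.
So the least-cost plan costs $4.20.

$4.20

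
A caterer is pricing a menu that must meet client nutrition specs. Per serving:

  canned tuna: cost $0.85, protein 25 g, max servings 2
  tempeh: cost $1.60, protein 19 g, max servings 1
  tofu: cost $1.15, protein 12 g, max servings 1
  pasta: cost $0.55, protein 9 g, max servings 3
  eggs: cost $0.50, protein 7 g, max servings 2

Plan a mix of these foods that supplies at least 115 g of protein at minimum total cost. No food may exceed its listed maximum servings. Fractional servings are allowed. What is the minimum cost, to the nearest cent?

Cost per g of protein: canned tuna $0.0340, pasta $0.0611, eggs $0.0714, tempeh $0.0842, tofu $0.0958.
Take 2 servings of canned tuna: +50.0 g protein for $1.70 (total $1.70, still need 65.0 g).
Take 3 servings of pasta: +27.0 g protein for $1.65 (total $3.35, still need 38.0 g).
Take 2 servings of eggs: +14.0 g protein for $1.00 (total $4.35, still need 24.0 g).
Take 1 serving of tempeh: +19.0 g protein for $1.60 (total $5.95, still need 5.0 g).
Take 0.4167 servings of tofu: +5.0 g protein for $0.48 (total $6.43, still need 0.0 g).
Filling from the cheapest source first is optimal under one linear minimum: $6.43.

$6.43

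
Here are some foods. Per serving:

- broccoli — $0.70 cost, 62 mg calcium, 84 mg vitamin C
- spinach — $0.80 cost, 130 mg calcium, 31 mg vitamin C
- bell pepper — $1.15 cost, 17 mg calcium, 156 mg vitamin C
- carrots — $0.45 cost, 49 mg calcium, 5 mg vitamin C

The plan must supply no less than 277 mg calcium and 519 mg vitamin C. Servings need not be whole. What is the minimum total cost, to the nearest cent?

$4.16

At the optimum either one food covers both requirements or two foods hit both targets exactly; no other combination can be cheaper.
broccoli only: max(277/62, 519/84) = 6.179 servings → $4.33.
spinach only: max(277/130, 519/31) = 16.74 servings → $13.39.
bell pepper only: max(277/17, 519/156) = 16.29 servings → $18.74.
carrots only: max(277/49, 519/5) = 103.8 servings → $46.71.
broccoli + spinach with both targets exact would need a negative amount; discard.
broccoli + bell pepper with both tight: 4.171 servings and 1.081 servings → $4.16.
broccoli + carrots: the both-tight solution has a negative serving — not a feasible corner.
spinach + bell pepper with both tight: 1.741 servings and 2.981 servings → $4.82.
spinach + carrots: the both-tight solution has a negative serving — not a feasible corner.
bell pepper + carrots with both tight: 3.181 servings and 4.549 servings → $5.71.
The minimum over all feasible corners is $4.16.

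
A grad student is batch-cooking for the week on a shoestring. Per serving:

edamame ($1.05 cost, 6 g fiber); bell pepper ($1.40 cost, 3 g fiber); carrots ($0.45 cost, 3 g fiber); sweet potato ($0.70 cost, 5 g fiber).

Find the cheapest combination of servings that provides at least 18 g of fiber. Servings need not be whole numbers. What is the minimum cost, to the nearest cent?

$2.52

Cost per g of fiber: sweet potato $0.1400, carrots $0.1500, edamame $0.1750, bell pepper $0.4667.
With no serving limits, use only sweet potato: 18 g / 5 g = 3.6 servings × $0.70 = $2.52.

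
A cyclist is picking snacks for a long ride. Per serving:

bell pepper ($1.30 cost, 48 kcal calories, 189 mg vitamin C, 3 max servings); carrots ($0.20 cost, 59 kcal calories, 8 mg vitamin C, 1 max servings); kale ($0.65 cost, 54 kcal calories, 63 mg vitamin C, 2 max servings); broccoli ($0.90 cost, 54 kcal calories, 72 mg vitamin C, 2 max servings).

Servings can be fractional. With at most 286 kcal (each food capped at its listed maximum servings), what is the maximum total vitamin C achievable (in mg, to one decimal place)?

Vitamin C per kcal: bell pepper 3.938, broccoli 1.333, kale 1.167, carrots 0.1356.
Take 3 servings of bell pepper: uses 144 kcal, +567.0 mg vitamin C (running total 567.0 mg).
Take 2 servings of broccoli: uses 108 kcal, +144.0 mg vitamin C (running total 711.0 mg).
Take 0.6296 servings of kale: uses 34 kcal, +39.7 mg vitamin C (running total 750.7 mg).
Filling greedily by vitamin C-per-kcal is optimal for one linear limit, giving 750.7 mg.

750.7 mg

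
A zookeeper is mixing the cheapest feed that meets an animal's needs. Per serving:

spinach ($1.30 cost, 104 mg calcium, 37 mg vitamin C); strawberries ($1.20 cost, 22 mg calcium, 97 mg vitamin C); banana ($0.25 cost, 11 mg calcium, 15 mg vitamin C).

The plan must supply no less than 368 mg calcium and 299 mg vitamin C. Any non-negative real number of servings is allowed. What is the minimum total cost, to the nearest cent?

$6.31

This is a tiny linear program; its minimum lies at a vertex of the feasible set. List the vertices and price them.
spinach only: max(368/104, 299/37) = 8.081 servings → $10.51.
strawberries only: max(368/22, 299/97) = 16.73 servings → $20.07.
banana only: max(368/11, 299/15) = 33.45 servings → $8.36.
spinach + strawberries with both tight: 3.14 servings and 1.885 servings → $6.34.
spinach + banana with both tight: 1.935 servings and 15.16 servings → $6.31.
strawberries + banana: the both-tight solution has a negative serving — not a feasible corner.
Cheapest feasible corner: $6.31.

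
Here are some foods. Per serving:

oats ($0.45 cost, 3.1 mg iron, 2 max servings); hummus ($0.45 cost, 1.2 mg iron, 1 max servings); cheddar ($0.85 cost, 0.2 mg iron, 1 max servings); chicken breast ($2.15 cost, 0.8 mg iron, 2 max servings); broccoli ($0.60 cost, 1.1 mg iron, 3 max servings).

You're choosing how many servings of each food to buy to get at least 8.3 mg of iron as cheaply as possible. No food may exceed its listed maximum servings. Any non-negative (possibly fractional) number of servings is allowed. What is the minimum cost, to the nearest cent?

$1.84

Cost per mg of iron: oats $0.1452, hummus $0.3750, broccoli $0.5455, chicken breast $2.6875, cheddar $4.2500.
Take 2 servings of oats: +6.2 mg iron for $0.90 (total $0.90, still need 2.1 mg).
Take 1 serving of hummus: +1.2 mg iron for $0.45 (total $1.35, still need 0.9 mg).
Take 0.8182 servings of broccoli: +0.9 mg iron for $0.49 (total $1.84, still need 0.0 mg).
Filling from the cheapest source first is optimal under one linear minimum: $1.84.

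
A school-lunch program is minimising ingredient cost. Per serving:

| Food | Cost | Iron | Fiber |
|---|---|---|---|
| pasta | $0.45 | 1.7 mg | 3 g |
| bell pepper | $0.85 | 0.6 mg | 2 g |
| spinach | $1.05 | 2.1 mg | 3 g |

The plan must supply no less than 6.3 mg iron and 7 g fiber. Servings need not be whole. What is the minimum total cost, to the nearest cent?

An LP optimum is at a vertex; with two nutrient constraints at most two foods are used. Check each candidate.
pasta only: max(6.3/1.7, 7/3) = 3.706 servings → $1.67.
bell pepper only: max(6.3/0.6, 7/2) = 10.5 servings → $8.93.
spinach only: max(6.3/2.1, 7/3) = 3 servings → $3.15.
pasta + bell pepper with both targets exact would need a negative amount; discard.
pasta + spinach with both targets exact would need a negative amount; discard.
bell pepper + spinach with both targets exact would need a negative amount; discard.
The minimum over all feasible corners is $1.67.

$1.67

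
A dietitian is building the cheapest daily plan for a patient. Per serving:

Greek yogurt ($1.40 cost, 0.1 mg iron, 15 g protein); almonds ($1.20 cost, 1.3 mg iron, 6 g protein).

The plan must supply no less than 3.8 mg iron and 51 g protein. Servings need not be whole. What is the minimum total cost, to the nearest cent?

Greek yogurt only: max(3.8/0.1, 51/15) = 38 servings → $53.20.
almonds only: max(3.8/1.3, 51/6) = 8.5 servings → $10.20.
Greek yogurt + almonds with both tight: 2.302 servings and 2.746 servings → $6.52.
Cheapest feasible corner: $6.52.

$6.52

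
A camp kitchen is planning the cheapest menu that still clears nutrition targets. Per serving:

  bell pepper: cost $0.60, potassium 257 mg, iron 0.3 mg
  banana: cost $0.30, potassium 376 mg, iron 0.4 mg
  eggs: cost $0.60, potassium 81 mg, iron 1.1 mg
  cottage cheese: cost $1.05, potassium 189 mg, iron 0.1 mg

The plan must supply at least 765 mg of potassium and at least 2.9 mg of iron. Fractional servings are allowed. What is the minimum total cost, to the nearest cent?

$1.71

Check every corner: each single food scaled to meet both minima, and each pair solved so both constraints bind.
bell pepper only: max(765/257, 2.9/0.3) = 9.667 servings → $5.80.
banana only: max(765/376, 2.9/0.4) = 7.25 servings → $2.17.
eggs only: max(765/81, 2.9/1.1) = 9.444 servings → $5.67.
cottage cheese only: max(765/189, 2.9/0.1) = 29 servings → $30.45.
bell pepper + banana: the both-tight solution has a negative serving — not a feasible corner.
bell pepper + eggs with both tight: 2.348 servings and 1.996 servings → $2.61.
bell pepper + cottage cheese: the both-tight solution has a negative serving — not a feasible corner.
banana + eggs with both tight: 1.591 servings and 2.058 servings → $1.71.
banana + cottage cheese: the both-tight solution has a negative serving — not a feasible corner.
eggs + cottage cheese with both tight: 2.36 servings and 3.036 servings → $4.60.
So the least-cost plan costs $1.71.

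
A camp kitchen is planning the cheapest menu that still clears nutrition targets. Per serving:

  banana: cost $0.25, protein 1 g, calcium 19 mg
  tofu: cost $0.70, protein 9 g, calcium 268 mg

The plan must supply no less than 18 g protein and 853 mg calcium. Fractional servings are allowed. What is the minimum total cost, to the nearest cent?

A basic optimal solution has at most two foods positive. Try each food alone and each pair with both targets met exactly.
banana only: max(18/1, 853/19) = 44.89 servings → $11.22.
tofu only: max(18/9, 853/268) = 3.183 servings → $2.23.
banana + tofu: intersection lies outside the first quadrant.
Cheapest feasible corner: $2.23.

$2.23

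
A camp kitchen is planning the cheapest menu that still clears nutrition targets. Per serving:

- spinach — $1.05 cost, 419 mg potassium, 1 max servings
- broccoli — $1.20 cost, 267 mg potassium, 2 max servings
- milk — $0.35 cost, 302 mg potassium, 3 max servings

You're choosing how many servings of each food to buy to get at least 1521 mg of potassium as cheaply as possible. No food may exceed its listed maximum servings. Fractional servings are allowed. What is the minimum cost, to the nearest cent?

Cost per mg of potassium: milk $0.0012, spinach $0.0025, broccoli $0.0045.
Take 3 servings of milk: +906.0 mg potassium for $1.05 (total $1.05, still need 615.0 mg).
Take 1 serving of spinach: +419.0 mg potassium for $1.05 (total $2.10, still need 196.0 mg).
Take 0.7341 servings of broccoli: +196.0 mg potassium for $0.88 (total $2.98, still need 0.0 mg).
Filling from the cheapest source first is optimal under one linear minimum: $2.98.

$2.98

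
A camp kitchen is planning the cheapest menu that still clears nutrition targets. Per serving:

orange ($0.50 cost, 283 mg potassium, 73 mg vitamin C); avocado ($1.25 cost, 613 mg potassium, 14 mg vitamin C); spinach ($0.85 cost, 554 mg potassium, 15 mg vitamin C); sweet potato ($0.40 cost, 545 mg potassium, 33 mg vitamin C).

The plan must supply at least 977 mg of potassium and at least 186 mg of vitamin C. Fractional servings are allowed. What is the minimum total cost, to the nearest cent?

$1.38

Compare the cost at each extreme point of the feasible region.
orange only: max(977/283, 186/73) = 3.452 servings → $1.73.
avocado only: max(977/613, 186/14) = 13.29 servings → $16.61.
spinach only: max(977/554, 186/15) = 12.4 servings → $10.54.
sweet potato only: max(977/545, 186/33) = 5.636 servings → $2.25.
orange + avocado with both tight: 2.46 servings and 0.4581 servings → $1.80.
orange + spinach with both tight: 2.442 servings and 0.5161 servings → $1.66.
orange + sweet potato with both tight: 2.271 servings and 0.6136 servings → $1.38.
avocado + spinach: intersection lies outside the first quadrant.
avocado + sweet potato with both targets exact would need a negative amount; discard.
spinach + sweet potato: intersection lies outside the first quadrant.
The minimum over all feasible corners is $1.38.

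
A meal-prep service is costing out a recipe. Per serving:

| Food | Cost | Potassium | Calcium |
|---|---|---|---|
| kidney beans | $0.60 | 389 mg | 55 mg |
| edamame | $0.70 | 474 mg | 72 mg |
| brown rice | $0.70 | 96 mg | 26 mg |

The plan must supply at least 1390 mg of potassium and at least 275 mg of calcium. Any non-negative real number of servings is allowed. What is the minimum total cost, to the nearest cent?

With two linear requirements the optimum uses one or two foods; enumerate the corners.
kidney beans only: max(1390/389, 275/55) = 5 servings → $3.00.
edamame only: max(1390/474, 275/72) = 3.819 servings → $2.67.
brown rice only: max(1390/96, 275/26) = 14.48 servings → $10.14.
kidney beans + edamame: intersection lies outside the first quadrant.
kidney beans + brown rice with both tight: 2.015 servings and 6.315 servings → $5.63.
edamame + brown rice with both tight: 1.8 servings and 5.593 servings → $5.17.
So the least-cost plan costs $2.67.

$2.67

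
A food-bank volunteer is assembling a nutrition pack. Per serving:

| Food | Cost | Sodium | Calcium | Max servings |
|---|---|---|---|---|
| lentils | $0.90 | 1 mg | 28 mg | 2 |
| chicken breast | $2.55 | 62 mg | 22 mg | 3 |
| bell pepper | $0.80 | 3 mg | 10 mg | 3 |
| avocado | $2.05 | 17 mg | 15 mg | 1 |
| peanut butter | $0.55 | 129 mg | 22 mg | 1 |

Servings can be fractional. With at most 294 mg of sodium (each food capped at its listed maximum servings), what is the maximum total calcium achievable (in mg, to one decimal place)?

Calcium per mg sodium: lentils 28, bell pepper 3.333, avocado 0.8824, chicken breast 0.3548, peanut butter 0.1705.
Take 2 servings of lentils: uses 2 mg sodium, +56.0 mg calcium (running total 56.0 mg).
Take 3 servings of bell pepper: uses 9 mg sodium, +30.0 mg calcium (running total 86.0 mg).
Take 1 serving of avocado: uses 17 mg sodium, +15.0 mg calcium (running total 101.0 mg).
Take 3 servings of chicken breast: uses 186 mg sodium, +66.0 mg calcium (running total 167.0 mg).
Take 0.6202 servings of peanut butter: uses 80 mg sodium, +13.6 mg calcium (running total 180.6 mg).
Greedy by best ratio exhausts the sodium allowance optimally: 180.6 mg.

180.6 mg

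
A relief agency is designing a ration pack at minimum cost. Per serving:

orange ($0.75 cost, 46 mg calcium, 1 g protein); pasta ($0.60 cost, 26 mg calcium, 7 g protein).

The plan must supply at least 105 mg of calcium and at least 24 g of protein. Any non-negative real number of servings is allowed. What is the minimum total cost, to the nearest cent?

Two binding constraints pin down two serving amounts, so the optimal mix uses at most two foods. The candidates are each food alone (scaled to the tighter of calcium/protein) and each pair with both constraints tight.
orange only: max(105/46, 24/1) = 24 servings → $18.00.
pasta only: max(105/26, 24/7) = 4.038 servings → $2.42.
orange + pasta with both tight: 0.375 servings and 3.375 servings → $2.31.
Cheapest feasible corner: $2.31.

$2.31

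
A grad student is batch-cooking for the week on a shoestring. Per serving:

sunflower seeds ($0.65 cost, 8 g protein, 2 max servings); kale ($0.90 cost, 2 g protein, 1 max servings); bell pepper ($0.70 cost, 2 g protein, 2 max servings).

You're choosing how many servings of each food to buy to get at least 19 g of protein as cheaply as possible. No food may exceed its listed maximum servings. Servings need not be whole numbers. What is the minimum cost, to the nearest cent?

Cost per g of protein: sunflower seeds $0.0813, bell pepper $0.3500, kale $0.4500.
Take 2 servings of sunflower seeds: +16.0 g protein for $1.30 (total $1.30, still need 3.0 g).
Take 1.5 servings of bell pepper: +3.0 g protein for $1.05 (total $2.35, still need 0.0 g).
Filling from the cheapest source first is optimal under one linear minimum: $2.35.

$2.35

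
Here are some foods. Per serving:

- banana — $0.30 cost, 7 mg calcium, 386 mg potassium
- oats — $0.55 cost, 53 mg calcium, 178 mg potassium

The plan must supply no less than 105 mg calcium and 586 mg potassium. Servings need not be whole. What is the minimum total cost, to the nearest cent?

$1.24

Check every corner: each single food scaled to meet both minima, and each pair solved so both constraints bind.
banana only: max(105/7, 586/386) = 15 servings → $4.50.
oats only: max(105/53, 586/178) = 3.292 servings → $1.81.
banana + oats with both tight: 0.6438 servings and 1.896 servings → $1.24.
Cheapest feasible corner: $1.24.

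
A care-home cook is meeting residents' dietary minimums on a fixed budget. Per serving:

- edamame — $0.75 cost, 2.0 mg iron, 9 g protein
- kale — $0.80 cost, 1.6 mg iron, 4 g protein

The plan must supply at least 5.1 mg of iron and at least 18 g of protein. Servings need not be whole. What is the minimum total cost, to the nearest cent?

$1.91

An LP optimum is at a vertex; with two nutrient constraints at most two foods are used. Check each candidate.
edamame only: max(5.1/2.0, 18/9) = 2.55 servings → $1.91.
kale only: max(5.1/1.6, 18/4) = 4.5 servings → $3.60.
edamame + kale with both tight: 1.312 servings and 1.547 servings → $2.22.
Cheapest feasible corner: $1.91.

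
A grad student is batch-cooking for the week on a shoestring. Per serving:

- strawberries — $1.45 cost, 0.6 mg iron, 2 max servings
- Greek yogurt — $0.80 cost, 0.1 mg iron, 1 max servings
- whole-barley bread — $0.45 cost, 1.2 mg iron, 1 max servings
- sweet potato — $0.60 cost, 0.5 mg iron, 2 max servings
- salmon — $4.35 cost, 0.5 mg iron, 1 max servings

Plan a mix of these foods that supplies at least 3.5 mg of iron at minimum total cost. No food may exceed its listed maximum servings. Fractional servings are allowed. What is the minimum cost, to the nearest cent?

Cost per mg of iron: whole-barley bread $0.3750, sweet potato $1.2000, strawberries $2.4167, Greek yogurt $8.0000, salmon $8.7000.
Take 1 serving of whole-barley bread: +1.2 mg iron for $0.45 (total $0.45, still need 2.3 mg).
Take 2 servings of sweet potato: +1.0 mg iron for $1.20 (total $1.65, still need 1.3 mg).
Take 2 servings of strawberries: +1.2 mg iron for $2.90 (total $4.55, still need 0.1 mg).
Take 1 serving of Greek yogurt: +0.1 mg iron for $0.80 (total $5.35, still need 0.0 mg).
Greedy by cheapest-per-mg is optimal for a single linear constraint, so the minimum cost is $5.35.

$5.35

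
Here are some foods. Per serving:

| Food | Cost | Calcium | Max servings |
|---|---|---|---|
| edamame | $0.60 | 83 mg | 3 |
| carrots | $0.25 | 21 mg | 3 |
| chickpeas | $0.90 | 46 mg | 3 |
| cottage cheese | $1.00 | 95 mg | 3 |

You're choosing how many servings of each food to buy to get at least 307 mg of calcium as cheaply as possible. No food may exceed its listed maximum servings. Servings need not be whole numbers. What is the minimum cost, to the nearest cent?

$2.41

Cost per mg of calcium: edamame $0.0072, cottage cheese $0.0105, carrots $0.0119, chickpeas $0.0196.
Take 3 servings of edamame: +249.0 mg calcium for $1.80 (total $1.80, still need 58.0 mg).
Take 0.6105 servings of cottage cheese: +58.0 mg calcium for $0.61 (total $2.41, still need 0.0 mg).
Greedy by cheapest-per-mg is optimal for a single linear constraint, so the minimum cost is $2.41.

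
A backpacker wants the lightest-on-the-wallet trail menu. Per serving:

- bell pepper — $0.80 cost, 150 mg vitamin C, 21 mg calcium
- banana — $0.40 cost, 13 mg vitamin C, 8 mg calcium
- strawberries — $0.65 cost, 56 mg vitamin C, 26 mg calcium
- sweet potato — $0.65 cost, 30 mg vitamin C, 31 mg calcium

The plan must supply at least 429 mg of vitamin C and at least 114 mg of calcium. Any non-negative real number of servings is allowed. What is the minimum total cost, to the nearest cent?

For a min-cost LP with two ≥-constraints, a basic feasible solution has at most two positive variables.
bell pepper only: max(429/150, 114/21) = 5.429 servings → $4.34.
banana only: max(429/13, 114/8) = 33 servings → $13.20.
strawberries only: max(429/56, 114/26) = 7.661 servings → $4.98.
sweet potato only: max(429/30, 114/31) = 14.3 servings → $9.29.
bell pepper + banana with both tight: 2.104 servings and 8.728 servings → $5.17.
bell pepper + strawberries with both tight: 1.751 servings and 2.97 servings → $3.33.
bell pepper + sweet potato with both tight: 2.457 servings and 2.013 servings → $3.27.
banana + strawberries: the both-tight solution has a negative serving — not a feasible corner.
banana + sweet potato with both targets exact would need a negative amount; discard.
strawberries + sweet potato: the both-tight solution has a negative serving — not a feasible corner.
So the least-cost plan costs $3.27.

$3.27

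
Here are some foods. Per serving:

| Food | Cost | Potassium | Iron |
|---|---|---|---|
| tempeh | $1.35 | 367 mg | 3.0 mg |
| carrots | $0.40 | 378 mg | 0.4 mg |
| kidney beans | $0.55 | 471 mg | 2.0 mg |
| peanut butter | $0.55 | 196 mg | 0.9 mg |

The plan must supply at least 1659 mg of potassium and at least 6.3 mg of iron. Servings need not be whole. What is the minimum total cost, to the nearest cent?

$1.91

Minimising a linear cost over {potassium ≥ 1659, iron ≥ 6.3, servings ≥ 0} — the optimum is at a vertex, using one or two foods.
tempeh only: max(1659/367, 6.3/3.0) = 4.52 servings → $6.10.
carrots only: max(1659/378, 6.3/0.4) = 15.75 servings → $6.30.
kidney beans only: max(1659/471, 6.3/2.0) = 3.522 servings → $1.94.
peanut butter only: max(1659/196, 6.3/0.9) = 8.464 servings → $4.66.
tempeh + carrots with both tight: 1.74 servings and 2.699 servings → $3.43.
tempeh + kidney beans with both targets exact would need a negative amount; discard.
tempeh + peanut butter: the both-tight solution has a negative serving — not a feasible corner.
carrots + kidney beans with both tight: 0.6179 servings and 3.026 servings → $1.91.
carrots + peanut butter with both tight: 0.9866 servings and 6.561 servings → $4.00.
kidney beans + peanut butter: the both-tight solution has a negative serving — not a feasible corner.
Cheapest feasible corner: $1.91.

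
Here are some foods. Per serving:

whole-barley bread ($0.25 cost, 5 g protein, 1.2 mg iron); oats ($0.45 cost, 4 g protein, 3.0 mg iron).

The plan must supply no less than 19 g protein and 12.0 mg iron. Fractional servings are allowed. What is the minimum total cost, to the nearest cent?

$1.86

An LP optimum is at a vertex; with two nutrient constraints at most two foods are used. Check each candidate.
whole-barley bread only: max(19/5, 12.0/1.2) = 10 servings → $2.50.
oats only: max(19/4, 12.0/3.0) = 4.75 servings → $2.14.
whole-barley bread + oats with both tight: 0.8824 servings and 3.647 servings → $1.86.
So the least-cost plan costs $1.86.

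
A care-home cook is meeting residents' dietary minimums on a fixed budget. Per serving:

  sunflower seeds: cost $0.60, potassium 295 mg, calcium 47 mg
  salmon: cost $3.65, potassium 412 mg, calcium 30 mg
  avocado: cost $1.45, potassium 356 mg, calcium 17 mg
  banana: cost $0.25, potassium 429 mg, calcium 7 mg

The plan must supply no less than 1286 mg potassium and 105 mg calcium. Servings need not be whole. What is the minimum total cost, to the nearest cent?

$1.60

A basic optimal solution has at most two foods positive. Try each food alone and each pair with both targets met exactly.
sunflower seeds only: max(1286/295, 105/47) = 4.359 servings → $2.62.
salmon only: max(1286/412, 105/30) = 3.5 servings → $12.78.
avocado only: max(1286/356, 105/17) = 6.176 servings → $8.96.
banana only: max(1286/429, 105/7) = 15 servings → $3.75.
sunflower seeds + salmon with both tight: 0.4451 servings and 2.803 servings → $10.50.
sunflower seeds + avocado with both tight: 1.324 servings and 2.515 servings → $4.44.
sunflower seeds + banana with both tight: 1.992 servings and 1.628 servings → $1.60.
salmon + avocado: intersection lies outside the first quadrant.
salmon + banana with both targets exact would need a negative amount; discard.
avocado + banana: the both-tight solution has a negative serving — not a feasible corner.
The minimum over all feasible corners is $1.60.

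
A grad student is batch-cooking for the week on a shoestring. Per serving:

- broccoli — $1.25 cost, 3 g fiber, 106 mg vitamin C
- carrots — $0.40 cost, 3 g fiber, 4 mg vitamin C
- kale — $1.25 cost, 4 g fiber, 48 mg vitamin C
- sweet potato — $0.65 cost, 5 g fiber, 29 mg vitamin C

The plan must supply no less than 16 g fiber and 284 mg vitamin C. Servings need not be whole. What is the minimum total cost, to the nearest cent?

$3.94

Two binding constraints pin down two serving amounts, so the optimal mix uses at most two foods. The candidates are each food alone (scaled to the tighter of fiber/vitamin C) and each pair with both constraints tight.
broccoli only: max(16/3, 284/106) = 5.333 servings → $6.67.
carrots only: max(16/3, 284/4) = 71 servings → $28.40.
kale only: max(16/4, 284/48) = 5.917 servings → $7.40.
sweet potato only: max(16/5, 284/29) = 9.793 servings → $6.37.
broccoli + carrots with both tight: 2.575 servings and 2.758 servings → $4.32.
broccoli + kale with both tight: 1.314 servings and 3.014 servings → $5.41.
broccoli + sweet potato with both tight: 2.158 servings and 1.905 servings → $3.94.
carrots + kale: intersection lies outside the first quadrant.
carrots + sweet potato: the both-tight solution has a negative serving — not a feasible corner.
kale + sweet potato: intersection lies outside the first quadrant.
Cheapest feasible corner: $3.94.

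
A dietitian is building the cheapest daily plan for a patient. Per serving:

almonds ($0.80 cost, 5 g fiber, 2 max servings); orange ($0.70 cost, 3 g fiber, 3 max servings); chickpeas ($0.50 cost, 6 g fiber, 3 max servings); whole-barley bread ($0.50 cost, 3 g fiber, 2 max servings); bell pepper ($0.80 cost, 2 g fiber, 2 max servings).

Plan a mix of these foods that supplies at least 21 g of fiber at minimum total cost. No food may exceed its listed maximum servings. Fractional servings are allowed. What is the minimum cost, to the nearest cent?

Cost per g of fiber: chickpeas $0.0833, almonds $0.1600, whole-barley bread $0.1667, orange $0.2333, bell pepper $0.4000.
Take 3 servings of chickpeas: +18.0 g fiber for $1.50 (total $1.50, still need 3.0 g).
Take 0.6 servings of almonds: +3.0 g fiber for $0.48 (total $1.98, still need 0.0 g).
Greedy by cheapest-per-g is optimal for a single linear constraint, so the minimum cost is $1.98.

$1.98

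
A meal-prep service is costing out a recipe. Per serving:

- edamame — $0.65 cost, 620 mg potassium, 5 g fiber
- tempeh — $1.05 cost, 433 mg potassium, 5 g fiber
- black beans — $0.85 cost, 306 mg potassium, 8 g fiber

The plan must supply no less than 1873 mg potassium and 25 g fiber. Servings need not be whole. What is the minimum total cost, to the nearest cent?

This is a tiny linear program; its minimum lies at a vertex of the feasible set. List the vertices and price them.
edamame only: max(1873/620, 25/5) = 5 servings → $3.25.
tempeh only: max(1873/433, 25/5) = 5 servings → $5.25.
black beans only: max(1873/306, 25/8) = 6.121 servings → $5.20.
edamame + tempeh: intersection lies outside the first quadrant.
edamame + black beans with both tight: 2.138 servings and 1.789 servings → $2.91.
tempeh + black beans with both tight: 3.792 servings and 0.7549 servings → $4.62.
So the least-cost plan costs $2.91.

$2.91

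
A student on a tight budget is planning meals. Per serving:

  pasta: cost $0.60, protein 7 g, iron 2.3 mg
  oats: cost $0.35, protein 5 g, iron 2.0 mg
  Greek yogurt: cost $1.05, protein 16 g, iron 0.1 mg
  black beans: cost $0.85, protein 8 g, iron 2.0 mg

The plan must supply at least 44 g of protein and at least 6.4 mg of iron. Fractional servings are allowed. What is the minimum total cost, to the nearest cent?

$2.96

The cheapest plan sits at a corner of the feasible region — with two constraints it uses at most two foods.
pasta only: max(44/7, 6.4/2.3) = 6.286 servings → $3.77.
oats only: max(44/5, 6.4/2.0) = 8.8 servings → $3.08.
Greek yogurt only: max(44/16, 6.4/0.1) = 64 servings → $67.20.
black beans only: max(44/8, 6.4/2.0) = 5.5 servings → $4.67.
pasta + oats: the both-tight solution has a negative serving — not a feasible corner.
pasta + Greek yogurt with both tight: 2.715 servings and 1.562 servings → $3.27.
pasta + black beans: the both-tight solution has a negative serving — not a feasible corner.
oats + Greek yogurt with both tight: 3.111 servings and 1.778 servings → $2.96.
oats + black beans with both targets exact would need a negative amount; discard.
Greek yogurt + black beans with both tight: 1.179 servings and 3.141 servings → $3.91.
The minimum over all feasible corners is $2.96.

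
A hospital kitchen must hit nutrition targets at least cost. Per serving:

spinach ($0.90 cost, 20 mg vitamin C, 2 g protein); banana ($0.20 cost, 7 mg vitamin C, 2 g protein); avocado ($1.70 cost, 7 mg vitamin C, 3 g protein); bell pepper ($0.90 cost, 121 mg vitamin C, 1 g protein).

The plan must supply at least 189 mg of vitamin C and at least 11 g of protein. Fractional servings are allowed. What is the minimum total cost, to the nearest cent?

spinach only: max(189/20, 11/2) = 9.45 servings → $8.51.
banana only: max(189/7, 11/2) = 27 servings → $5.40.
avocado only: max(189/7, 11/3) = 27 servings → $45.90.
bell pepper only: max(189/121, 11/1) = 11 servings → $9.90.
spinach + banana: intersection lies outside the first quadrant.
spinach + avocado: the both-tight solution has a negative serving — not a feasible corner.
spinach + bell pepper with both tight: 5.144 servings and 0.7117 servings → $5.27.
banana + avocado: the both-tight solution has a negative serving — not a feasible corner.
banana + bell pepper with both tight: 4.86 servings and 1.281 servings → $2.12.
avocado + bell pepper with both tight: 3.208 servings and 1.376 servings → $6.69.
The minimum over all feasible corners is $2.12.

$2.12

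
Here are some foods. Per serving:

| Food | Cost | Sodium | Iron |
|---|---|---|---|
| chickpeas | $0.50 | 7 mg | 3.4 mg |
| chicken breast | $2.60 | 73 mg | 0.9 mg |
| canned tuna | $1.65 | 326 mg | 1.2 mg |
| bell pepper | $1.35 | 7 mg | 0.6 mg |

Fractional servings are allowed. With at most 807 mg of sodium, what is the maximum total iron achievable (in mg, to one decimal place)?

392.0 mg

Iron per mg sodium: chickpeas 0.4857, bell pepper 0.08571, chicken breast 0.01233, canned tuna 0.003681.
With no serving limits, spend the whole sodium allowance on chickpeas: 807 mg / 7 mg × 3.4 mg = 392.0 mg.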